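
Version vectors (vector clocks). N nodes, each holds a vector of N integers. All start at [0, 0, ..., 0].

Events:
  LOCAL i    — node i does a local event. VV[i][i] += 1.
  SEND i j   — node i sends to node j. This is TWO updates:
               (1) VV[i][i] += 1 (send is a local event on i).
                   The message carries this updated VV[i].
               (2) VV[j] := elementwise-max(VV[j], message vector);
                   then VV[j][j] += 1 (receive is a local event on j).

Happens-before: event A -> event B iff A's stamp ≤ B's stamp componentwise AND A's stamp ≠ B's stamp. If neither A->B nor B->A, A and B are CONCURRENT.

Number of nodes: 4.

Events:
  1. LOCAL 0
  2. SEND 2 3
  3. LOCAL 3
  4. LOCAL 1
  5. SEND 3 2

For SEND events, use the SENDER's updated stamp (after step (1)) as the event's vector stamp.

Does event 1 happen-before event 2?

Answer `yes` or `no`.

Answer: no

Derivation:
Initial: VV[0]=[0, 0, 0, 0]
Initial: VV[1]=[0, 0, 0, 0]
Initial: VV[2]=[0, 0, 0, 0]
Initial: VV[3]=[0, 0, 0, 0]
Event 1: LOCAL 0: VV[0][0]++ -> VV[0]=[1, 0, 0, 0]
Event 2: SEND 2->3: VV[2][2]++ -> VV[2]=[0, 0, 1, 0], msg_vec=[0, 0, 1, 0]; VV[3]=max(VV[3],msg_vec) then VV[3][3]++ -> VV[3]=[0, 0, 1, 1]
Event 3: LOCAL 3: VV[3][3]++ -> VV[3]=[0, 0, 1, 2]
Event 4: LOCAL 1: VV[1][1]++ -> VV[1]=[0, 1, 0, 0]
Event 5: SEND 3->2: VV[3][3]++ -> VV[3]=[0, 0, 1, 3], msg_vec=[0, 0, 1, 3]; VV[2]=max(VV[2],msg_vec) then VV[2][2]++ -> VV[2]=[0, 0, 2, 3]
Event 1 stamp: [1, 0, 0, 0]
Event 2 stamp: [0, 0, 1, 0]
[1, 0, 0, 0] <= [0, 0, 1, 0]? False. Equal? False. Happens-before: False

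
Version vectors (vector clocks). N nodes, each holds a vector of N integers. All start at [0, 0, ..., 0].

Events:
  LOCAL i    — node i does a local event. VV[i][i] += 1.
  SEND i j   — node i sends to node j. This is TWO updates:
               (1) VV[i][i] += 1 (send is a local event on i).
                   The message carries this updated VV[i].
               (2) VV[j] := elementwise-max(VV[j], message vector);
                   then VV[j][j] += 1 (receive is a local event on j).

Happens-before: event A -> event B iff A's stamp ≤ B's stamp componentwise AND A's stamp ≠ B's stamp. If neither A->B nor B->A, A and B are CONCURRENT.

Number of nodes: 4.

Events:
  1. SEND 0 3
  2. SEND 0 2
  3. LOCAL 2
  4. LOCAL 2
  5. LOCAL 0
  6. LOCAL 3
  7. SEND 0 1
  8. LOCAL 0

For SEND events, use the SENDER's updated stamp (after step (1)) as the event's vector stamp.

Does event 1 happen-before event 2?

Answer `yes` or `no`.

Initial: VV[0]=[0, 0, 0, 0]
Initial: VV[1]=[0, 0, 0, 0]
Initial: VV[2]=[0, 0, 0, 0]
Initial: VV[3]=[0, 0, 0, 0]
Event 1: SEND 0->3: VV[0][0]++ -> VV[0]=[1, 0, 0, 0], msg_vec=[1, 0, 0, 0]; VV[3]=max(VV[3],msg_vec) then VV[3][3]++ -> VV[3]=[1, 0, 0, 1]
Event 2: SEND 0->2: VV[0][0]++ -> VV[0]=[2, 0, 0, 0], msg_vec=[2, 0, 0, 0]; VV[2]=max(VV[2],msg_vec) then VV[2][2]++ -> VV[2]=[2, 0, 1, 0]
Event 3: LOCAL 2: VV[2][2]++ -> VV[2]=[2, 0, 2, 0]
Event 4: LOCAL 2: VV[2][2]++ -> VV[2]=[2, 0, 3, 0]
Event 5: LOCAL 0: VV[0][0]++ -> VV[0]=[3, 0, 0, 0]
Event 6: LOCAL 3: VV[3][3]++ -> VV[3]=[1, 0, 0, 2]
Event 7: SEND 0->1: VV[0][0]++ -> VV[0]=[4, 0, 0, 0], msg_vec=[4, 0, 0, 0]; VV[1]=max(VV[1],msg_vec) then VV[1][1]++ -> VV[1]=[4, 1, 0, 0]
Event 8: LOCAL 0: VV[0][0]++ -> VV[0]=[5, 0, 0, 0]
Event 1 stamp: [1, 0, 0, 0]
Event 2 stamp: [2, 0, 0, 0]
[1, 0, 0, 0] <= [2, 0, 0, 0]? True. Equal? False. Happens-before: True

Answer: yes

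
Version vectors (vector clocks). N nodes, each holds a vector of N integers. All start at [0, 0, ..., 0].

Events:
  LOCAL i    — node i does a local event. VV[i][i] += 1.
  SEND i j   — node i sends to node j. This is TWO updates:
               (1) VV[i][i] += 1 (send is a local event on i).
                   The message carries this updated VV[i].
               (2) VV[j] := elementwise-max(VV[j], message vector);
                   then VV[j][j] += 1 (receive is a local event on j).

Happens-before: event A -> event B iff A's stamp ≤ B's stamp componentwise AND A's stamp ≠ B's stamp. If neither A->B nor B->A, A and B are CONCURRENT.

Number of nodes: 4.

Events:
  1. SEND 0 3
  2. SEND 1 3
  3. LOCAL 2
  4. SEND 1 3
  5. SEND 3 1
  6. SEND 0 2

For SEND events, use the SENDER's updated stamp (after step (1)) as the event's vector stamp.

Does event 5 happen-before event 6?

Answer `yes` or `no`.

Answer: no

Derivation:
Initial: VV[0]=[0, 0, 0, 0]
Initial: VV[1]=[0, 0, 0, 0]
Initial: VV[2]=[0, 0, 0, 0]
Initial: VV[3]=[0, 0, 0, 0]
Event 1: SEND 0->3: VV[0][0]++ -> VV[0]=[1, 0, 0, 0], msg_vec=[1, 0, 0, 0]; VV[3]=max(VV[3],msg_vec) then VV[3][3]++ -> VV[3]=[1, 0, 0, 1]
Event 2: SEND 1->3: VV[1][1]++ -> VV[1]=[0, 1, 0, 0], msg_vec=[0, 1, 0, 0]; VV[3]=max(VV[3],msg_vec) then VV[3][3]++ -> VV[3]=[1, 1, 0, 2]
Event 3: LOCAL 2: VV[2][2]++ -> VV[2]=[0, 0, 1, 0]
Event 4: SEND 1->3: VV[1][1]++ -> VV[1]=[0, 2, 0, 0], msg_vec=[0, 2, 0, 0]; VV[3]=max(VV[3],msg_vec) then VV[3][3]++ -> VV[3]=[1, 2, 0, 3]
Event 5: SEND 3->1: VV[3][3]++ -> VV[3]=[1, 2, 0, 4], msg_vec=[1, 2, 0, 4]; VV[1]=max(VV[1],msg_vec) then VV[1][1]++ -> VV[1]=[1, 3, 0, 4]
Event 6: SEND 0->2: VV[0][0]++ -> VV[0]=[2, 0, 0, 0], msg_vec=[2, 0, 0, 0]; VV[2]=max(VV[2],msg_vec) then VV[2][2]++ -> VV[2]=[2, 0, 2, 0]
Event 5 stamp: [1, 2, 0, 4]
Event 6 stamp: [2, 0, 0, 0]
[1, 2, 0, 4] <= [2, 0, 0, 0]? False. Equal? False. Happens-before: False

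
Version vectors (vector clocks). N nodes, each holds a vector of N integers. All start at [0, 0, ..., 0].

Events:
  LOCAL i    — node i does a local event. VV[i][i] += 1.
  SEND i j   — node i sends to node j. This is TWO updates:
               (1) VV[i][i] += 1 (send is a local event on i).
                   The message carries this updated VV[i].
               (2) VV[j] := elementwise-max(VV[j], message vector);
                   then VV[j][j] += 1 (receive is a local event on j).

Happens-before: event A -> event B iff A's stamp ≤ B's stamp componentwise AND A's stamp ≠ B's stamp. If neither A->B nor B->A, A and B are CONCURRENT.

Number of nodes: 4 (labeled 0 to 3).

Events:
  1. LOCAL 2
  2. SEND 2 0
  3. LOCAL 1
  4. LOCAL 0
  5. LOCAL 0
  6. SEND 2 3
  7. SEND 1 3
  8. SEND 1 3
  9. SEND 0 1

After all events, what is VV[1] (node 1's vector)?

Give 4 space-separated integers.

Answer: 4 4 2 0

Derivation:
Initial: VV[0]=[0, 0, 0, 0]
Initial: VV[1]=[0, 0, 0, 0]
Initial: VV[2]=[0, 0, 0, 0]
Initial: VV[3]=[0, 0, 0, 0]
Event 1: LOCAL 2: VV[2][2]++ -> VV[2]=[0, 0, 1, 0]
Event 2: SEND 2->0: VV[2][2]++ -> VV[2]=[0, 0, 2, 0], msg_vec=[0, 0, 2, 0]; VV[0]=max(VV[0],msg_vec) then VV[0][0]++ -> VV[0]=[1, 0, 2, 0]
Event 3: LOCAL 1: VV[1][1]++ -> VV[1]=[0, 1, 0, 0]
Event 4: LOCAL 0: VV[0][0]++ -> VV[0]=[2, 0, 2, 0]
Event 5: LOCAL 0: VV[0][0]++ -> VV[0]=[3, 0, 2, 0]
Event 6: SEND 2->3: VV[2][2]++ -> VV[2]=[0, 0, 3, 0], msg_vec=[0, 0, 3, 0]; VV[3]=max(VV[3],msg_vec) then VV[3][3]++ -> VV[3]=[0, 0, 3, 1]
Event 7: SEND 1->3: VV[1][1]++ -> VV[1]=[0, 2, 0, 0], msg_vec=[0, 2, 0, 0]; VV[3]=max(VV[3],msg_vec) then VV[3][3]++ -> VV[3]=[0, 2, 3, 2]
Event 8: SEND 1->3: VV[1][1]++ -> VV[1]=[0, 3, 0, 0], msg_vec=[0, 3, 0, 0]; VV[3]=max(VV[3],msg_vec) then VV[3][3]++ -> VV[3]=[0, 3, 3, 3]
Event 9: SEND 0->1: VV[0][0]++ -> VV[0]=[4, 0, 2, 0], msg_vec=[4, 0, 2, 0]; VV[1]=max(VV[1],msg_vec) then VV[1][1]++ -> VV[1]=[4, 4, 2, 0]
Final vectors: VV[0]=[4, 0, 2, 0]; VV[1]=[4, 4, 2, 0]; VV[2]=[0, 0, 3, 0]; VV[3]=[0, 3, 3, 3]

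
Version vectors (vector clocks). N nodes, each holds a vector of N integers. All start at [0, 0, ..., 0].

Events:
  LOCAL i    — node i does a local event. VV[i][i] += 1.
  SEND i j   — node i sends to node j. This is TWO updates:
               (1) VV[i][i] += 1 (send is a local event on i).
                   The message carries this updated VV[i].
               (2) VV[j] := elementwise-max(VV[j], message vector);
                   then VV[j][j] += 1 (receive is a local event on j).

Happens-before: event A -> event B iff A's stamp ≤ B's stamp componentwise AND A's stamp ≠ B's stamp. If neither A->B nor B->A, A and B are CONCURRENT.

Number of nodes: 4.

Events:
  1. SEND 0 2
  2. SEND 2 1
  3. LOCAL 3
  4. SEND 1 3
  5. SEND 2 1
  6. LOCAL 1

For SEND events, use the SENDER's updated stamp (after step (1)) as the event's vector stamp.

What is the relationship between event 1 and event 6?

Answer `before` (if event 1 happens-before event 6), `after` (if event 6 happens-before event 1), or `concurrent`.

Initial: VV[0]=[0, 0, 0, 0]
Initial: VV[1]=[0, 0, 0, 0]
Initial: VV[2]=[0, 0, 0, 0]
Initial: VV[3]=[0, 0, 0, 0]
Event 1: SEND 0->2: VV[0][0]++ -> VV[0]=[1, 0, 0, 0], msg_vec=[1, 0, 0, 0]; VV[2]=max(VV[2],msg_vec) then VV[2][2]++ -> VV[2]=[1, 0, 1, 0]
Event 2: SEND 2->1: VV[2][2]++ -> VV[2]=[1, 0, 2, 0], msg_vec=[1, 0, 2, 0]; VV[1]=max(VV[1],msg_vec) then VV[1][1]++ -> VV[1]=[1, 1, 2, 0]
Event 3: LOCAL 3: VV[3][3]++ -> VV[3]=[0, 0, 0, 1]
Event 4: SEND 1->3: VV[1][1]++ -> VV[1]=[1, 2, 2, 0], msg_vec=[1, 2, 2, 0]; VV[3]=max(VV[3],msg_vec) then VV[3][3]++ -> VV[3]=[1, 2, 2, 2]
Event 5: SEND 2->1: VV[2][2]++ -> VV[2]=[1, 0, 3, 0], msg_vec=[1, 0, 3, 0]; VV[1]=max(VV[1],msg_vec) then VV[1][1]++ -> VV[1]=[1, 3, 3, 0]
Event 6: LOCAL 1: VV[1][1]++ -> VV[1]=[1, 4, 3, 0]
Event 1 stamp: [1, 0, 0, 0]
Event 6 stamp: [1, 4, 3, 0]
[1, 0, 0, 0] <= [1, 4, 3, 0]? True
[1, 4, 3, 0] <= [1, 0, 0, 0]? False
Relation: before

Answer: before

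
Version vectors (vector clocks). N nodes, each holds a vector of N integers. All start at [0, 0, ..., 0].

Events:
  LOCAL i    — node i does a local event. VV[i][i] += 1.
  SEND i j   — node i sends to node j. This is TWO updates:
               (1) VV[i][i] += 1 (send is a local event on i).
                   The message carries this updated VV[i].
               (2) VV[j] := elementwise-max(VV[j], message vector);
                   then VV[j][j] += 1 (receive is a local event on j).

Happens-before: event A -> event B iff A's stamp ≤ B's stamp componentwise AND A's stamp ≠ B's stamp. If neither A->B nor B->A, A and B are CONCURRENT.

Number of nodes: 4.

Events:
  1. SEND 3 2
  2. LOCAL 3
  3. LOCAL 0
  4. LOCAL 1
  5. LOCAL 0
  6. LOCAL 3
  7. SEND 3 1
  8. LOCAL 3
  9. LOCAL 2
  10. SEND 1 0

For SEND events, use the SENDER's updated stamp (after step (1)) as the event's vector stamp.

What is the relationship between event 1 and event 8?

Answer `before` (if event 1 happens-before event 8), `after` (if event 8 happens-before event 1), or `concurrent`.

Answer: before

Derivation:
Initial: VV[0]=[0, 0, 0, 0]
Initial: VV[1]=[0, 0, 0, 0]
Initial: VV[2]=[0, 0, 0, 0]
Initial: VV[3]=[0, 0, 0, 0]
Event 1: SEND 3->2: VV[3][3]++ -> VV[3]=[0, 0, 0, 1], msg_vec=[0, 0, 0, 1]; VV[2]=max(VV[2],msg_vec) then VV[2][2]++ -> VV[2]=[0, 0, 1, 1]
Event 2: LOCAL 3: VV[3][3]++ -> VV[3]=[0, 0, 0, 2]
Event 3: LOCAL 0: VV[0][0]++ -> VV[0]=[1, 0, 0, 0]
Event 4: LOCAL 1: VV[1][1]++ -> VV[1]=[0, 1, 0, 0]
Event 5: LOCAL 0: VV[0][0]++ -> VV[0]=[2, 0, 0, 0]
Event 6: LOCAL 3: VV[3][3]++ -> VV[3]=[0, 0, 0, 3]
Event 7: SEND 3->1: VV[3][3]++ -> VV[3]=[0, 0, 0, 4], msg_vec=[0, 0, 0, 4]; VV[1]=max(VV[1],msg_vec) then VV[1][1]++ -> VV[1]=[0, 2, 0, 4]
Event 8: LOCAL 3: VV[3][3]++ -> VV[3]=[0, 0, 0, 5]
Event 9: LOCAL 2: VV[2][2]++ -> VV[2]=[0, 0, 2, 1]
Event 10: SEND 1->0: VV[1][1]++ -> VV[1]=[0, 3, 0, 4], msg_vec=[0, 3, 0, 4]; VV[0]=max(VV[0],msg_vec) then VV[0][0]++ -> VV[0]=[3, 3, 0, 4]
Event 1 stamp: [0, 0, 0, 1]
Event 8 stamp: [0, 0, 0, 5]
[0, 0, 0, 1] <= [0, 0, 0, 5]? True
[0, 0, 0, 5] <= [0, 0, 0, 1]? False
Relation: before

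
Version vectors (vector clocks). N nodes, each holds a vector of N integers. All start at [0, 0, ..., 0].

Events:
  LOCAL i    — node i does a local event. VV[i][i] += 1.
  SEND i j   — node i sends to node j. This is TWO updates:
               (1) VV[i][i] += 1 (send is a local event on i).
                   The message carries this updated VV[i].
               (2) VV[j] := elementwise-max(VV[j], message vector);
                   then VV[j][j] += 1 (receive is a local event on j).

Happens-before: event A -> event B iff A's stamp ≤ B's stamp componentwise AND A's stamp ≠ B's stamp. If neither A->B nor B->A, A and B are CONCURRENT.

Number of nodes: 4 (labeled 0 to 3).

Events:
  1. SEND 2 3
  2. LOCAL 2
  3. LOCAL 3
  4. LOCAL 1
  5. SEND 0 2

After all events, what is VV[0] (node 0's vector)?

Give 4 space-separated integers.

Initial: VV[0]=[0, 0, 0, 0]
Initial: VV[1]=[0, 0, 0, 0]
Initial: VV[2]=[0, 0, 0, 0]
Initial: VV[3]=[0, 0, 0, 0]
Event 1: SEND 2->3: VV[2][2]++ -> VV[2]=[0, 0, 1, 0], msg_vec=[0, 0, 1, 0]; VV[3]=max(VV[3],msg_vec) then VV[3][3]++ -> VV[3]=[0, 0, 1, 1]
Event 2: LOCAL 2: VV[2][2]++ -> VV[2]=[0, 0, 2, 0]
Event 3: LOCAL 3: VV[3][3]++ -> VV[3]=[0, 0, 1, 2]
Event 4: LOCAL 1: VV[1][1]++ -> VV[1]=[0, 1, 0, 0]
Event 5: SEND 0->2: VV[0][0]++ -> VV[0]=[1, 0, 0, 0], msg_vec=[1, 0, 0, 0]; VV[2]=max(VV[2],msg_vec) then VV[2][2]++ -> VV[2]=[1, 0, 3, 0]
Final vectors: VV[0]=[1, 0, 0, 0]; VV[1]=[0, 1, 0, 0]; VV[2]=[1, 0, 3, 0]; VV[3]=[0, 0, 1, 2]

Answer: 1 0 0 0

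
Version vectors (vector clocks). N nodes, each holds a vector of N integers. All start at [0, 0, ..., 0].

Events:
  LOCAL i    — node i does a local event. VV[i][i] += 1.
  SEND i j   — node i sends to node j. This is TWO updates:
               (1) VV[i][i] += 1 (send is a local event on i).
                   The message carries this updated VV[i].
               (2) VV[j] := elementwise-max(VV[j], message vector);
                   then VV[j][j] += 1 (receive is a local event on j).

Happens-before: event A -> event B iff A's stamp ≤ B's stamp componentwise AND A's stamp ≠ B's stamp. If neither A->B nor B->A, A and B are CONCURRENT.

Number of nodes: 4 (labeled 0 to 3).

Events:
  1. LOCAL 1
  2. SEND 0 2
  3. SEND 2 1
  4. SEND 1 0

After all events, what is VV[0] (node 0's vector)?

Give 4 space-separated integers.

Initial: VV[0]=[0, 0, 0, 0]
Initial: VV[1]=[0, 0, 0, 0]
Initial: VV[2]=[0, 0, 0, 0]
Initial: VV[3]=[0, 0, 0, 0]
Event 1: LOCAL 1: VV[1][1]++ -> VV[1]=[0, 1, 0, 0]
Event 2: SEND 0->2: VV[0][0]++ -> VV[0]=[1, 0, 0, 0], msg_vec=[1, 0, 0, 0]; VV[2]=max(VV[2],msg_vec) then VV[2][2]++ -> VV[2]=[1, 0, 1, 0]
Event 3: SEND 2->1: VV[2][2]++ -> VV[2]=[1, 0, 2, 0], msg_vec=[1, 0, 2, 0]; VV[1]=max(VV[1],msg_vec) then VV[1][1]++ -> VV[1]=[1, 2, 2, 0]
Event 4: SEND 1->0: VV[1][1]++ -> VV[1]=[1, 3, 2, 0], msg_vec=[1, 3, 2, 0]; VV[0]=max(VV[0],msg_vec) then VV[0][0]++ -> VV[0]=[2, 3, 2, 0]
Final vectors: VV[0]=[2, 3, 2, 0]; VV[1]=[1, 3, 2, 0]; VV[2]=[1, 0, 2, 0]; VV[3]=[0, 0, 0, 0]

Answer: 2 3 2 0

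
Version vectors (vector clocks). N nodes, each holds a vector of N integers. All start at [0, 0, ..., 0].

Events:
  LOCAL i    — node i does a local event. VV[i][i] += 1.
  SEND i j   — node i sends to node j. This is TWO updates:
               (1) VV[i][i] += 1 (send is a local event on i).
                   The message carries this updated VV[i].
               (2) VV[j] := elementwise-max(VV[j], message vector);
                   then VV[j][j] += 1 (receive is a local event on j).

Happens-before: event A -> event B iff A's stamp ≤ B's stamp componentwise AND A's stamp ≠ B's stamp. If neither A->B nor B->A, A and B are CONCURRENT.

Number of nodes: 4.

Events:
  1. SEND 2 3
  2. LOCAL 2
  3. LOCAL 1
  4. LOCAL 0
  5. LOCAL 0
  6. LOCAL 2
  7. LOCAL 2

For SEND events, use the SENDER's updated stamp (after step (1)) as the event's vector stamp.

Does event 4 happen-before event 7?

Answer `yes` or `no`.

Answer: no

Derivation:
Initial: VV[0]=[0, 0, 0, 0]
Initial: VV[1]=[0, 0, 0, 0]
Initial: VV[2]=[0, 0, 0, 0]
Initial: VV[3]=[0, 0, 0, 0]
Event 1: SEND 2->3: VV[2][2]++ -> VV[2]=[0, 0, 1, 0], msg_vec=[0, 0, 1, 0]; VV[3]=max(VV[3],msg_vec) then VV[3][3]++ -> VV[3]=[0, 0, 1, 1]
Event 2: LOCAL 2: VV[2][2]++ -> VV[2]=[0, 0, 2, 0]
Event 3: LOCAL 1: VV[1][1]++ -> VV[1]=[0, 1, 0, 0]
Event 4: LOCAL 0: VV[0][0]++ -> VV[0]=[1, 0, 0, 0]
Event 5: LOCAL 0: VV[0][0]++ -> VV[0]=[2, 0, 0, 0]
Event 6: LOCAL 2: VV[2][2]++ -> VV[2]=[0, 0, 3, 0]
Event 7: LOCAL 2: VV[2][2]++ -> VV[2]=[0, 0, 4, 0]
Event 4 stamp: [1, 0, 0, 0]
Event 7 stamp: [0, 0, 4, 0]
[1, 0, 0, 0] <= [0, 0, 4, 0]? False. Equal? False. Happens-before: False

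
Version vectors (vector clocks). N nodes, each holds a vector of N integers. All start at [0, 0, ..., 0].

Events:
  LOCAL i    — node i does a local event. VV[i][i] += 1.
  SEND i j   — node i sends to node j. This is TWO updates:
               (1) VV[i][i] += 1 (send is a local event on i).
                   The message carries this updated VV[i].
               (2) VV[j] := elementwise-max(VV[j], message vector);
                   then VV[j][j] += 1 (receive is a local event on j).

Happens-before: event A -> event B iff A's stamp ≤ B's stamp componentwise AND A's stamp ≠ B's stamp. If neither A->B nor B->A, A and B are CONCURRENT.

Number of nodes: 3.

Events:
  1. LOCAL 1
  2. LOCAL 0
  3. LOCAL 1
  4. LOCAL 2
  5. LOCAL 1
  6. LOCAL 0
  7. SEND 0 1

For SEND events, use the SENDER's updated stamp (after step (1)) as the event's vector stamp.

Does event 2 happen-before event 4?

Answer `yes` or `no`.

Initial: VV[0]=[0, 0, 0]
Initial: VV[1]=[0, 0, 0]
Initial: VV[2]=[0, 0, 0]
Event 1: LOCAL 1: VV[1][1]++ -> VV[1]=[0, 1, 0]
Event 2: LOCAL 0: VV[0][0]++ -> VV[0]=[1, 0, 0]
Event 3: LOCAL 1: VV[1][1]++ -> VV[1]=[0, 2, 0]
Event 4: LOCAL 2: VV[2][2]++ -> VV[2]=[0, 0, 1]
Event 5: LOCAL 1: VV[1][1]++ -> VV[1]=[0, 3, 0]
Event 6: LOCAL 0: VV[0][0]++ -> VV[0]=[2, 0, 0]
Event 7: SEND 0->1: VV[0][0]++ -> VV[0]=[3, 0, 0], msg_vec=[3, 0, 0]; VV[1]=max(VV[1],msg_vec) then VV[1][1]++ -> VV[1]=[3, 4, 0]
Event 2 stamp: [1, 0, 0]
Event 4 stamp: [0, 0, 1]
[1, 0, 0] <= [0, 0, 1]? False. Equal? False. Happens-before: False

Answer: no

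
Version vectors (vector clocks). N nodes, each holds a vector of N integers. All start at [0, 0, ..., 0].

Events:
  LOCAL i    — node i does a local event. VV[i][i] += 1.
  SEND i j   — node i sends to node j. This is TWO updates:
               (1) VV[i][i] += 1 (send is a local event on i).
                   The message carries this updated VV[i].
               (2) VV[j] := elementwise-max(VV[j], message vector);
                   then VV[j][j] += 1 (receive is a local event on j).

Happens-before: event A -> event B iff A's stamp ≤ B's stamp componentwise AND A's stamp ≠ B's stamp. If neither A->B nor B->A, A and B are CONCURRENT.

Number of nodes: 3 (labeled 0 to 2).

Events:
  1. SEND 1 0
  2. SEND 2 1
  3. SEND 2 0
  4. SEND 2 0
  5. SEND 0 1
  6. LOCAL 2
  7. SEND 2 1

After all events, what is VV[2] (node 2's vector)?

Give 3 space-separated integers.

Answer: 0 0 5

Derivation:
Initial: VV[0]=[0, 0, 0]
Initial: VV[1]=[0, 0, 0]
Initial: VV[2]=[0, 0, 0]
Event 1: SEND 1->0: VV[1][1]++ -> VV[1]=[0, 1, 0], msg_vec=[0, 1, 0]; VV[0]=max(VV[0],msg_vec) then VV[0][0]++ -> VV[0]=[1, 1, 0]
Event 2: SEND 2->1: VV[2][2]++ -> VV[2]=[0, 0, 1], msg_vec=[0, 0, 1]; VV[1]=max(VV[1],msg_vec) then VV[1][1]++ -> VV[1]=[0, 2, 1]
Event 3: SEND 2->0: VV[2][2]++ -> VV[2]=[0, 0, 2], msg_vec=[0, 0, 2]; VV[0]=max(VV[0],msg_vec) then VV[0][0]++ -> VV[0]=[2, 1, 2]
Event 4: SEND 2->0: VV[2][2]++ -> VV[2]=[0, 0, 3], msg_vec=[0, 0, 3]; VV[0]=max(VV[0],msg_vec) then VV[0][0]++ -> VV[0]=[3, 1, 3]
Event 5: SEND 0->1: VV[0][0]++ -> VV[0]=[4, 1, 3], msg_vec=[4, 1, 3]; VV[1]=max(VV[1],msg_vec) then VV[1][1]++ -> VV[1]=[4, 3, 3]
Event 6: LOCAL 2: VV[2][2]++ -> VV[2]=[0, 0, 4]
Event 7: SEND 2->1: VV[2][2]++ -> VV[2]=[0, 0, 5], msg_vec=[0, 0, 5]; VV[1]=max(VV[1],msg_vec) then VV[1][1]++ -> VV[1]=[4, 4, 5]
Final vectors: VV[0]=[4, 1, 3]; VV[1]=[4, 4, 5]; VV[2]=[0, 0, 5]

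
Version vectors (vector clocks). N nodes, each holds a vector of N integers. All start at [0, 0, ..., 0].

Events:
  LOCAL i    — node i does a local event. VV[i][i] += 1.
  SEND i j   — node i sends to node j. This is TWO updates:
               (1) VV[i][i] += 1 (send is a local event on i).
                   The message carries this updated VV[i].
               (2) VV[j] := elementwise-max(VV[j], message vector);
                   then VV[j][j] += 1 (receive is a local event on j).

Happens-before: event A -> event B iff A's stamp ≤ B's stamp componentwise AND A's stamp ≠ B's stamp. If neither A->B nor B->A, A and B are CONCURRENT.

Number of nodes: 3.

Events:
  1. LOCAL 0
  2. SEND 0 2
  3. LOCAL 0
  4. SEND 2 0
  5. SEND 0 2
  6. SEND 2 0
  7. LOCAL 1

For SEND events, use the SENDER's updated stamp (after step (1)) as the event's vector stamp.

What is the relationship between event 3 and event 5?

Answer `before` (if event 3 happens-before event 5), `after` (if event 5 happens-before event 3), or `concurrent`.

Initial: VV[0]=[0, 0, 0]
Initial: VV[1]=[0, 0, 0]
Initial: VV[2]=[0, 0, 0]
Event 1: LOCAL 0: VV[0][0]++ -> VV[0]=[1, 0, 0]
Event 2: SEND 0->2: VV[0][0]++ -> VV[0]=[2, 0, 0], msg_vec=[2, 0, 0]; VV[2]=max(VV[2],msg_vec) then VV[2][2]++ -> VV[2]=[2, 0, 1]
Event 3: LOCAL 0: VV[0][0]++ -> VV[0]=[3, 0, 0]
Event 4: SEND 2->0: VV[2][2]++ -> VV[2]=[2, 0, 2], msg_vec=[2, 0, 2]; VV[0]=max(VV[0],msg_vec) then VV[0][0]++ -> VV[0]=[4, 0, 2]
Event 5: SEND 0->2: VV[0][0]++ -> VV[0]=[5, 0, 2], msg_vec=[5, 0, 2]; VV[2]=max(VV[2],msg_vec) then VV[2][2]++ -> VV[2]=[5, 0, 3]
Event 6: SEND 2->0: VV[2][2]++ -> VV[2]=[5, 0, 4], msg_vec=[5, 0, 4]; VV[0]=max(VV[0],msg_vec) then VV[0][0]++ -> VV[0]=[6, 0, 4]
Event 7: LOCAL 1: VV[1][1]++ -> VV[1]=[0, 1, 0]
Event 3 stamp: [3, 0, 0]
Event 5 stamp: [5, 0, 2]
[3, 0, 0] <= [5, 0, 2]? True
[5, 0, 2] <= [3, 0, 0]? False
Relation: before

Answer: before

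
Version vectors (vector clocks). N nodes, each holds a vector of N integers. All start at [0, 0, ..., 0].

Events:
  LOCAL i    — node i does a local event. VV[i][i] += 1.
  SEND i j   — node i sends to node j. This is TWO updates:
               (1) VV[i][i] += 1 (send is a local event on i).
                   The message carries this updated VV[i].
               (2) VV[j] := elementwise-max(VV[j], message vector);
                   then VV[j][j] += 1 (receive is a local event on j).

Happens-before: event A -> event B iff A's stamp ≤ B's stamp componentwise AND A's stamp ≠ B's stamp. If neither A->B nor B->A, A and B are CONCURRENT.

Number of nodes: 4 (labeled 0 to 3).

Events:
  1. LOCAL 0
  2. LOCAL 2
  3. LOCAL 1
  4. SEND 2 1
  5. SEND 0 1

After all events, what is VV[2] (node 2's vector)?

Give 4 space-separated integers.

Initial: VV[0]=[0, 0, 0, 0]
Initial: VV[1]=[0, 0, 0, 0]
Initial: VV[2]=[0, 0, 0, 0]
Initial: VV[3]=[0, 0, 0, 0]
Event 1: LOCAL 0: VV[0][0]++ -> VV[0]=[1, 0, 0, 0]
Event 2: LOCAL 2: VV[2][2]++ -> VV[2]=[0, 0, 1, 0]
Event 3: LOCAL 1: VV[1][1]++ -> VV[1]=[0, 1, 0, 0]
Event 4: SEND 2->1: VV[2][2]++ -> VV[2]=[0, 0, 2, 0], msg_vec=[0, 0, 2, 0]; VV[1]=max(VV[1],msg_vec) then VV[1][1]++ -> VV[1]=[0, 2, 2, 0]
Event 5: SEND 0->1: VV[0][0]++ -> VV[0]=[2, 0, 0, 0], msg_vec=[2, 0, 0, 0]; VV[1]=max(VV[1],msg_vec) then VV[1][1]++ -> VV[1]=[2, 3, 2, 0]
Final vectors: VV[0]=[2, 0, 0, 0]; VV[1]=[2, 3, 2, 0]; VV[2]=[0, 0, 2, 0]; VV[3]=[0, 0, 0, 0]

Answer: 0 0 2 0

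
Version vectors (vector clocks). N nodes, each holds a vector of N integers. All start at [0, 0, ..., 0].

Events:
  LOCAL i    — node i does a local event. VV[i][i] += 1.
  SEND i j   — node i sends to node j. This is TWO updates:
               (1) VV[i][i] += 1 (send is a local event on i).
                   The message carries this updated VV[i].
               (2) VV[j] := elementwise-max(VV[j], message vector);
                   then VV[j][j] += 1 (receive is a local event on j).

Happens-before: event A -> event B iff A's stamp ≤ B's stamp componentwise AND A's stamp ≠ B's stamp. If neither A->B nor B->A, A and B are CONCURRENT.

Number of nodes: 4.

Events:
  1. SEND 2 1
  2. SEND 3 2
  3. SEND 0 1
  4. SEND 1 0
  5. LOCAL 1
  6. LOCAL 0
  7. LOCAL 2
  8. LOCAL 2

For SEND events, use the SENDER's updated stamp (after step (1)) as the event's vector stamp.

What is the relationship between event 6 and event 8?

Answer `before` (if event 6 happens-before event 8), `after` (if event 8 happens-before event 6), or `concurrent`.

Answer: concurrent

Derivation:
Initial: VV[0]=[0, 0, 0, 0]
Initial: VV[1]=[0, 0, 0, 0]
Initial: VV[2]=[0, 0, 0, 0]
Initial: VV[3]=[0, 0, 0, 0]
Event 1: SEND 2->1: VV[2][2]++ -> VV[2]=[0, 0, 1, 0], msg_vec=[0, 0, 1, 0]; VV[1]=max(VV[1],msg_vec) then VV[1][1]++ -> VV[1]=[0, 1, 1, 0]
Event 2: SEND 3->2: VV[3][3]++ -> VV[3]=[0, 0, 0, 1], msg_vec=[0, 0, 0, 1]; VV[2]=max(VV[2],msg_vec) then VV[2][2]++ -> VV[2]=[0, 0, 2, 1]
Event 3: SEND 0->1: VV[0][0]++ -> VV[0]=[1, 0, 0, 0], msg_vec=[1, 0, 0, 0]; VV[1]=max(VV[1],msg_vec) then VV[1][1]++ -> VV[1]=[1, 2, 1, 0]
Event 4: SEND 1->0: VV[1][1]++ -> VV[1]=[1, 3, 1, 0], msg_vec=[1, 3, 1, 0]; VV[0]=max(VV[0],msg_vec) then VV[0][0]++ -> VV[0]=[2, 3, 1, 0]
Event 5: LOCAL 1: VV[1][1]++ -> VV[1]=[1, 4, 1, 0]
Event 6: LOCAL 0: VV[0][0]++ -> VV[0]=[3, 3, 1, 0]
Event 7: LOCAL 2: VV[2][2]++ -> VV[2]=[0, 0, 3, 1]
Event 8: LOCAL 2: VV[2][2]++ -> VV[2]=[0, 0, 4, 1]
Event 6 stamp: [3, 3, 1, 0]
Event 8 stamp: [0, 0, 4, 1]
[3, 3, 1, 0] <= [0, 0, 4, 1]? False
[0, 0, 4, 1] <= [3, 3, 1, 0]? False
Relation: concurrent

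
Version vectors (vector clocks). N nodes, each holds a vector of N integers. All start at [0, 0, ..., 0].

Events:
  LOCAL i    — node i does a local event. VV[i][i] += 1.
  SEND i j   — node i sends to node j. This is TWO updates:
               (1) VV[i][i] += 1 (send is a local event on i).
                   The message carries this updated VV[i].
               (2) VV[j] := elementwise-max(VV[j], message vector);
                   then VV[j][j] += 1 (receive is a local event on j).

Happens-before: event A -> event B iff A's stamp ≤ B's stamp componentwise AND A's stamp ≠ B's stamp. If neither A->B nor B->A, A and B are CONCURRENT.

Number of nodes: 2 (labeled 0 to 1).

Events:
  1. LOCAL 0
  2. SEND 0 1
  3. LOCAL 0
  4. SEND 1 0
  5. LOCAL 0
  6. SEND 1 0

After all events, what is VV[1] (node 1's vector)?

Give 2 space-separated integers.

Initial: VV[0]=[0, 0]
Initial: VV[1]=[0, 0]
Event 1: LOCAL 0: VV[0][0]++ -> VV[0]=[1, 0]
Event 2: SEND 0->1: VV[0][0]++ -> VV[0]=[2, 0], msg_vec=[2, 0]; VV[1]=max(VV[1],msg_vec) then VV[1][1]++ -> VV[1]=[2, 1]
Event 3: LOCAL 0: VV[0][0]++ -> VV[0]=[3, 0]
Event 4: SEND 1->0: VV[1][1]++ -> VV[1]=[2, 2], msg_vec=[2, 2]; VV[0]=max(VV[0],msg_vec) then VV[0][0]++ -> VV[0]=[4, 2]
Event 5: LOCAL 0: VV[0][0]++ -> VV[0]=[5, 2]
Event 6: SEND 1->0: VV[1][1]++ -> VV[1]=[2, 3], msg_vec=[2, 3]; VV[0]=max(VV[0],msg_vec) then VV[0][0]++ -> VV[0]=[6, 3]
Final vectors: VV[0]=[6, 3]; VV[1]=[2, 3]

Answer: 2 3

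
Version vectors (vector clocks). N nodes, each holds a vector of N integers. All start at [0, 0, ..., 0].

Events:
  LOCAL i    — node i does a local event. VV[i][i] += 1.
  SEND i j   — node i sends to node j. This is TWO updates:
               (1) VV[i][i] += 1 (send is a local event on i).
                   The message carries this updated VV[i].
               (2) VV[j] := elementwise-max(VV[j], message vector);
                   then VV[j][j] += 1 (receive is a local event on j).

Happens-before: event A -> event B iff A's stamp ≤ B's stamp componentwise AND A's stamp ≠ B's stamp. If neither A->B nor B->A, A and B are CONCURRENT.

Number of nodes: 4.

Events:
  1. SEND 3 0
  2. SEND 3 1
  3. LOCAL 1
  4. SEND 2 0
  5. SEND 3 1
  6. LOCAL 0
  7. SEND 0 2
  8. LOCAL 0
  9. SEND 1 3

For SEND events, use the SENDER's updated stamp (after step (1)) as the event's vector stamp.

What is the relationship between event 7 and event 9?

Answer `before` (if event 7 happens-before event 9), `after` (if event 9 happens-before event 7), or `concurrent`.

Initial: VV[0]=[0, 0, 0, 0]
Initial: VV[1]=[0, 0, 0, 0]
Initial: VV[2]=[0, 0, 0, 0]
Initial: VV[3]=[0, 0, 0, 0]
Event 1: SEND 3->0: VV[3][3]++ -> VV[3]=[0, 0, 0, 1], msg_vec=[0, 0, 0, 1]; VV[0]=max(VV[0],msg_vec) then VV[0][0]++ -> VV[0]=[1, 0, 0, 1]
Event 2: SEND 3->1: VV[3][3]++ -> VV[3]=[0, 0, 0, 2], msg_vec=[0, 0, 0, 2]; VV[1]=max(VV[1],msg_vec) then VV[1][1]++ -> VV[1]=[0, 1, 0, 2]
Event 3: LOCAL 1: VV[1][1]++ -> VV[1]=[0, 2, 0, 2]
Event 4: SEND 2->0: VV[2][2]++ -> VV[2]=[0, 0, 1, 0], msg_vec=[0, 0, 1, 0]; VV[0]=max(VV[0],msg_vec) then VV[0][0]++ -> VV[0]=[2, 0, 1, 1]
Event 5: SEND 3->1: VV[3][3]++ -> VV[3]=[0, 0, 0, 3], msg_vec=[0, 0, 0, 3]; VV[1]=max(VV[1],msg_vec) then VV[1][1]++ -> VV[1]=[0, 3, 0, 3]
Event 6: LOCAL 0: VV[0][0]++ -> VV[0]=[3, 0, 1, 1]
Event 7: SEND 0->2: VV[0][0]++ -> VV[0]=[4, 0, 1, 1], msg_vec=[4, 0, 1, 1]; VV[2]=max(VV[2],msg_vec) then VV[2][2]++ -> VV[2]=[4, 0, 2, 1]
Event 8: LOCAL 0: VV[0][0]++ -> VV[0]=[5, 0, 1, 1]
Event 9: SEND 1->3: VV[1][1]++ -> VV[1]=[0, 4, 0, 3], msg_vec=[0, 4, 0, 3]; VV[3]=max(VV[3],msg_vec) then VV[3][3]++ -> VV[3]=[0, 4, 0, 4]
Event 7 stamp: [4, 0, 1, 1]
Event 9 stamp: [0, 4, 0, 3]
[4, 0, 1, 1] <= [0, 4, 0, 3]? False
[0, 4, 0, 3] <= [4, 0, 1, 1]? False
Relation: concurrent

Answer: concurrent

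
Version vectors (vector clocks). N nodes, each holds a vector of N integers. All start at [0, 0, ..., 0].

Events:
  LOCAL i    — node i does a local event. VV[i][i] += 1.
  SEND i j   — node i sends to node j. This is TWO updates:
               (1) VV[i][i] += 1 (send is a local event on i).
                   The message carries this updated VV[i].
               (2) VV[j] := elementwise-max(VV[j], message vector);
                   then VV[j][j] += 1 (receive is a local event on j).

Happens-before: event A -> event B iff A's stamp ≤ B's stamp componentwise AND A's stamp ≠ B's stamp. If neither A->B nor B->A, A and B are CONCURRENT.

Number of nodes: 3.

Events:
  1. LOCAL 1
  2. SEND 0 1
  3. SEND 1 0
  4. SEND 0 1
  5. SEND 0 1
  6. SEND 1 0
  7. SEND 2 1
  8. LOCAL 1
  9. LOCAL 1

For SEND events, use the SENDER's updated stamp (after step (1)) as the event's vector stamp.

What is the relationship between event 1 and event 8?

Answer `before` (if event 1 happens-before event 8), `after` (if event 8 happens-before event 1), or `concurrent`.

Initial: VV[0]=[0, 0, 0]
Initial: VV[1]=[0, 0, 0]
Initial: VV[2]=[0, 0, 0]
Event 1: LOCAL 1: VV[1][1]++ -> VV[1]=[0, 1, 0]
Event 2: SEND 0->1: VV[0][0]++ -> VV[0]=[1, 0, 0], msg_vec=[1, 0, 0]; VV[1]=max(VV[1],msg_vec) then VV[1][1]++ -> VV[1]=[1, 2, 0]
Event 3: SEND 1->0: VV[1][1]++ -> VV[1]=[1, 3, 0], msg_vec=[1, 3, 0]; VV[0]=max(VV[0],msg_vec) then VV[0][0]++ -> VV[0]=[2, 3, 0]
Event 4: SEND 0->1: VV[0][0]++ -> VV[0]=[3, 3, 0], msg_vec=[3, 3, 0]; VV[1]=max(VV[1],msg_vec) then VV[1][1]++ -> VV[1]=[3, 4, 0]
Event 5: SEND 0->1: VV[0][0]++ -> VV[0]=[4, 3, 0], msg_vec=[4, 3, 0]; VV[1]=max(VV[1],msg_vec) then VV[1][1]++ -> VV[1]=[4, 5, 0]
Event 6: SEND 1->0: VV[1][1]++ -> VV[1]=[4, 6, 0], msg_vec=[4, 6, 0]; VV[0]=max(VV[0],msg_vec) then VV[0][0]++ -> VV[0]=[5, 6, 0]
Event 7: SEND 2->1: VV[2][2]++ -> VV[2]=[0, 0, 1], msg_vec=[0, 0, 1]; VV[1]=max(VV[1],msg_vec) then VV[1][1]++ -> VV[1]=[4, 7, 1]
Event 8: LOCAL 1: VV[1][1]++ -> VV[1]=[4, 8, 1]
Event 9: LOCAL 1: VV[1][1]++ -> VV[1]=[4, 9, 1]
Event 1 stamp: [0, 1, 0]
Event 8 stamp: [4, 8, 1]
[0, 1, 0] <= [4, 8, 1]? True
[4, 8, 1] <= [0, 1, 0]? False
Relation: before

Answer: before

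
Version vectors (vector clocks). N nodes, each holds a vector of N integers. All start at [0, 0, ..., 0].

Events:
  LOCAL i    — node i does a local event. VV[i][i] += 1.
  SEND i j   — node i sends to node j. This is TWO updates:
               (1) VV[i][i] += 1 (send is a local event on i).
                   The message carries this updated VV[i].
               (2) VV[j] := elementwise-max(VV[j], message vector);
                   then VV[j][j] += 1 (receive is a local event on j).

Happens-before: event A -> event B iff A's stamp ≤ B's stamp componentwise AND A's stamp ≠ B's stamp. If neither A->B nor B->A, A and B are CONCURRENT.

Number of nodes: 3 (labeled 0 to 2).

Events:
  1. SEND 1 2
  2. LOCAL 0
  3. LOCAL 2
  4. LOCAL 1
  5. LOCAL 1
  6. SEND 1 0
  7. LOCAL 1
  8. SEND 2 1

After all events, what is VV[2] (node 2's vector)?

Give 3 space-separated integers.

Initial: VV[0]=[0, 0, 0]
Initial: VV[1]=[0, 0, 0]
Initial: VV[2]=[0, 0, 0]
Event 1: SEND 1->2: VV[1][1]++ -> VV[1]=[0, 1, 0], msg_vec=[0, 1, 0]; VV[2]=max(VV[2],msg_vec) then VV[2][2]++ -> VV[2]=[0, 1, 1]
Event 2: LOCAL 0: VV[0][0]++ -> VV[0]=[1, 0, 0]
Event 3: LOCAL 2: VV[2][2]++ -> VV[2]=[0, 1, 2]
Event 4: LOCAL 1: VV[1][1]++ -> VV[1]=[0, 2, 0]
Event 5: LOCAL 1: VV[1][1]++ -> VV[1]=[0, 3, 0]
Event 6: SEND 1->0: VV[1][1]++ -> VV[1]=[0, 4, 0], msg_vec=[0, 4, 0]; VV[0]=max(VV[0],msg_vec) then VV[0][0]++ -> VV[0]=[2, 4, 0]
Event 7: LOCAL 1: VV[1][1]++ -> VV[1]=[0, 5, 0]
Event 8: SEND 2->1: VV[2][2]++ -> VV[2]=[0, 1, 3], msg_vec=[0, 1, 3]; VV[1]=max(VV[1],msg_vec) then VV[1][1]++ -> VV[1]=[0, 6, 3]
Final vectors: VV[0]=[2, 4, 0]; VV[1]=[0, 6, 3]; VV[2]=[0, 1, 3]

Answer: 0 1 3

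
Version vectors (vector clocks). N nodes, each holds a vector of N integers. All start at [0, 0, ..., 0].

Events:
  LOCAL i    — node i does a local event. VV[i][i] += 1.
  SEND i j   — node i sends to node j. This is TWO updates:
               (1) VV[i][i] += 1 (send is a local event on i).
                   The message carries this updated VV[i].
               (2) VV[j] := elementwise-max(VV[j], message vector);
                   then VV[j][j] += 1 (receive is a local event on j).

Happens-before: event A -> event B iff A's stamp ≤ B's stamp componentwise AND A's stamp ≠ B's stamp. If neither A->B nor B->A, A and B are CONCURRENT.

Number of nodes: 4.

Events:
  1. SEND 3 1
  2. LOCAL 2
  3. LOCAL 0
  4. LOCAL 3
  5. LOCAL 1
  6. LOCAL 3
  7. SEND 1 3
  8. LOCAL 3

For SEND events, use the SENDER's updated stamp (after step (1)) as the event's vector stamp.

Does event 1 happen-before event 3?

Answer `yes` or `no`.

Answer: no

Derivation:
Initial: VV[0]=[0, 0, 0, 0]
Initial: VV[1]=[0, 0, 0, 0]
Initial: VV[2]=[0, 0, 0, 0]
Initial: VV[3]=[0, 0, 0, 0]
Event 1: SEND 3->1: VV[3][3]++ -> VV[3]=[0, 0, 0, 1], msg_vec=[0, 0, 0, 1]; VV[1]=max(VV[1],msg_vec) then VV[1][1]++ -> VV[1]=[0, 1, 0, 1]
Event 2: LOCAL 2: VV[2][2]++ -> VV[2]=[0, 0, 1, 0]
Event 3: LOCAL 0: VV[0][0]++ -> VV[0]=[1, 0, 0, 0]
Event 4: LOCAL 3: VV[3][3]++ -> VV[3]=[0, 0, 0, 2]
Event 5: LOCAL 1: VV[1][1]++ -> VV[1]=[0, 2, 0, 1]
Event 6: LOCAL 3: VV[3][3]++ -> VV[3]=[0, 0, 0, 3]
Event 7: SEND 1->3: VV[1][1]++ -> VV[1]=[0, 3, 0, 1], msg_vec=[0, 3, 0, 1]; VV[3]=max(VV[3],msg_vec) then VV[3][3]++ -> VV[3]=[0, 3, 0, 4]
Event 8: LOCAL 3: VV[3][3]++ -> VV[3]=[0, 3, 0, 5]
Event 1 stamp: [0, 0, 0, 1]
Event 3 stamp: [1, 0, 0, 0]
[0, 0, 0, 1] <= [1, 0, 0, 0]? False. Equal? False. Happens-before: False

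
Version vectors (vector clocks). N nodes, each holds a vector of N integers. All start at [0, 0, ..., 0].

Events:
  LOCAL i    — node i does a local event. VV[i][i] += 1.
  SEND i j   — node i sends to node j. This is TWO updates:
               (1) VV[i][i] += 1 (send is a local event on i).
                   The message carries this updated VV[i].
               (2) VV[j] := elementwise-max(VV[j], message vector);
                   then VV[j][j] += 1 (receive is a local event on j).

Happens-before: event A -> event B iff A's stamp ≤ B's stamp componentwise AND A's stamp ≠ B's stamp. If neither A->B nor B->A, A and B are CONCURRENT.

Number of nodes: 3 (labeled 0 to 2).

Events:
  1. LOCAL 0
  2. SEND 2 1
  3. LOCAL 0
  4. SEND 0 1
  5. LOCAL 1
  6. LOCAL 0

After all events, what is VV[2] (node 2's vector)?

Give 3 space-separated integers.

Initial: VV[0]=[0, 0, 0]
Initial: VV[1]=[0, 0, 0]
Initial: VV[2]=[0, 0, 0]
Event 1: LOCAL 0: VV[0][0]++ -> VV[0]=[1, 0, 0]
Event 2: SEND 2->1: VV[2][2]++ -> VV[2]=[0, 0, 1], msg_vec=[0, 0, 1]; VV[1]=max(VV[1],msg_vec) then VV[1][1]++ -> VV[1]=[0, 1, 1]
Event 3: LOCAL 0: VV[0][0]++ -> VV[0]=[2, 0, 0]
Event 4: SEND 0->1: VV[0][0]++ -> VV[0]=[3, 0, 0], msg_vec=[3, 0, 0]; VV[1]=max(VV[1],msg_vec) then VV[1][1]++ -> VV[1]=[3, 2, 1]
Event 5: LOCAL 1: VV[1][1]++ -> VV[1]=[3, 3, 1]
Event 6: LOCAL 0: VV[0][0]++ -> VV[0]=[4, 0, 0]
Final vectors: VV[0]=[4, 0, 0]; VV[1]=[3, 3, 1]; VV[2]=[0, 0, 1]

Answer: 0 0 1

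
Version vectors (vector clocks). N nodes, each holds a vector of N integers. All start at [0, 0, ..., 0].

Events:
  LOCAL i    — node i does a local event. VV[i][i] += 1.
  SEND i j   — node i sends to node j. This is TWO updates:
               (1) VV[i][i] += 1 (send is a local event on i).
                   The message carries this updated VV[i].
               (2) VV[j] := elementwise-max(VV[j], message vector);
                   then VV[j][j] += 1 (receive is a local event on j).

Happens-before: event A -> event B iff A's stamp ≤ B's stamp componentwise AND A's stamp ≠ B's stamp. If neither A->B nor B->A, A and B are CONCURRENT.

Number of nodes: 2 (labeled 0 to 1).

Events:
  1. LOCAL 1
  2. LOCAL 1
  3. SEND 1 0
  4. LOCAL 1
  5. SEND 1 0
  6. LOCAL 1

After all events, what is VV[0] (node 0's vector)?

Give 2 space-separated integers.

Answer: 2 5

Derivation:
Initial: VV[0]=[0, 0]
Initial: VV[1]=[0, 0]
Event 1: LOCAL 1: VV[1][1]++ -> VV[1]=[0, 1]
Event 2: LOCAL 1: VV[1][1]++ -> VV[1]=[0, 2]
Event 3: SEND 1->0: VV[1][1]++ -> VV[1]=[0, 3], msg_vec=[0, 3]; VV[0]=max(VV[0],msg_vec) then VV[0][0]++ -> VV[0]=[1, 3]
Event 4: LOCAL 1: VV[1][1]++ -> VV[1]=[0, 4]
Event 5: SEND 1->0: VV[1][1]++ -> VV[1]=[0, 5], msg_vec=[0, 5]; VV[0]=max(VV[0],msg_vec) then VV[0][0]++ -> VV[0]=[2, 5]
Event 6: LOCAL 1: VV[1][1]++ -> VV[1]=[0, 6]
Final vectors: VV[0]=[2, 5]; VV[1]=[0, 6]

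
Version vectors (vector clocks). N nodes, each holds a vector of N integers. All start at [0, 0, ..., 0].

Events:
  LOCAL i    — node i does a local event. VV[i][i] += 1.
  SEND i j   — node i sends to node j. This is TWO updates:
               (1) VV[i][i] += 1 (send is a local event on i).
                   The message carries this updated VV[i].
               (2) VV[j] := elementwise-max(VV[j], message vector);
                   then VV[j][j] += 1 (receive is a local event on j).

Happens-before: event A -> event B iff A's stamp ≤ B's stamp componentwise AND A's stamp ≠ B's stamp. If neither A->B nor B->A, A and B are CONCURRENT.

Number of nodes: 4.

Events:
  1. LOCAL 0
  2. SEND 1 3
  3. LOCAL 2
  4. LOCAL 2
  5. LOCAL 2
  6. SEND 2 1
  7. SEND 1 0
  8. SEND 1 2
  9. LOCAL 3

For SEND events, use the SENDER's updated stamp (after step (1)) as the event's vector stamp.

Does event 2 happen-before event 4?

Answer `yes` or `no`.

Initial: VV[0]=[0, 0, 0, 0]
Initial: VV[1]=[0, 0, 0, 0]
Initial: VV[2]=[0, 0, 0, 0]
Initial: VV[3]=[0, 0, 0, 0]
Event 1: LOCAL 0: VV[0][0]++ -> VV[0]=[1, 0, 0, 0]
Event 2: SEND 1->3: VV[1][1]++ -> VV[1]=[0, 1, 0, 0], msg_vec=[0, 1, 0, 0]; VV[3]=max(VV[3],msg_vec) then VV[3][3]++ -> VV[3]=[0, 1, 0, 1]
Event 3: LOCAL 2: VV[2][2]++ -> VV[2]=[0, 0, 1, 0]
Event 4: LOCAL 2: VV[2][2]++ -> VV[2]=[0, 0, 2, 0]
Event 5: LOCAL 2: VV[2][2]++ -> VV[2]=[0, 0, 3, 0]
Event 6: SEND 2->1: VV[2][2]++ -> VV[2]=[0, 0, 4, 0], msg_vec=[0, 0, 4, 0]; VV[1]=max(VV[1],msg_vec) then VV[1][1]++ -> VV[1]=[0, 2, 4, 0]
Event 7: SEND 1->0: VV[1][1]++ -> VV[1]=[0, 3, 4, 0], msg_vec=[0, 3, 4, 0]; VV[0]=max(VV[0],msg_vec) then VV[0][0]++ -> VV[0]=[2, 3, 4, 0]
Event 8: SEND 1->2: VV[1][1]++ -> VV[1]=[0, 4, 4, 0], msg_vec=[0, 4, 4, 0]; VV[2]=max(VV[2],msg_vec) then VV[2][2]++ -> VV[2]=[0, 4, 5, 0]
Event 9: LOCAL 3: VV[3][3]++ -> VV[3]=[0, 1, 0, 2]
Event 2 stamp: [0, 1, 0, 0]
Event 4 stamp: [0, 0, 2, 0]
[0, 1, 0, 0] <= [0, 0, 2, 0]? False. Equal? False. Happens-before: False

Answer: no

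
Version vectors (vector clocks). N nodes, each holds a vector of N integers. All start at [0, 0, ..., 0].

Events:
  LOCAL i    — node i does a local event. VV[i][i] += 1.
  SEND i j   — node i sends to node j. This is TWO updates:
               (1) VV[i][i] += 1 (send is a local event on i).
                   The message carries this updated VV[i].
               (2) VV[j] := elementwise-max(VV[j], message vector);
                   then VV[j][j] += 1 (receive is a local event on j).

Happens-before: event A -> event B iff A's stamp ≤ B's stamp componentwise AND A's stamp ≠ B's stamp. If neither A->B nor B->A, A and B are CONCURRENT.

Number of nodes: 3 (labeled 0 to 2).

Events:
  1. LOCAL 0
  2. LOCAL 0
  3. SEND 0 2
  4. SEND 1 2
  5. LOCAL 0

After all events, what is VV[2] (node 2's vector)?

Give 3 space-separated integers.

Initial: VV[0]=[0, 0, 0]
Initial: VV[1]=[0, 0, 0]
Initial: VV[2]=[0, 0, 0]
Event 1: LOCAL 0: VV[0][0]++ -> VV[0]=[1, 0, 0]
Event 2: LOCAL 0: VV[0][0]++ -> VV[0]=[2, 0, 0]
Event 3: SEND 0->2: VV[0][0]++ -> VV[0]=[3, 0, 0], msg_vec=[3, 0, 0]; VV[2]=max(VV[2],msg_vec) then VV[2][2]++ -> VV[2]=[3, 0, 1]
Event 4: SEND 1->2: VV[1][1]++ -> VV[1]=[0, 1, 0], msg_vec=[0, 1, 0]; VV[2]=max(VV[2],msg_vec) then VV[2][2]++ -> VV[2]=[3, 1, 2]
Event 5: LOCAL 0: VV[0][0]++ -> VV[0]=[4, 0, 0]
Final vectors: VV[0]=[4, 0, 0]; VV[1]=[0, 1, 0]; VV[2]=[3, 1, 2]

Answer: 3 1 2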